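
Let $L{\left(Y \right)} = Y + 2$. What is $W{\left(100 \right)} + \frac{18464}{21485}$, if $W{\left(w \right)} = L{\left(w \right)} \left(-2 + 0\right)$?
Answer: $- \frac{4364476}{21485} \approx -203.14$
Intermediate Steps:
$L{\left(Y \right)} = 2 + Y$
$W{\left(w \right)} = -4 - 2 w$ ($W{\left(w \right)} = \left(2 + w\right) \left(-2 + 0\right) = \left(2 + w\right) \left(-2\right) = -4 - 2 w$)
$W{\left(100 \right)} + \frac{18464}{21485} = \left(-4 - 200\right) + \frac{18464}{21485} = \left(-4 - 200\right) + 18464 \cdot \frac{1}{21485} = -204 + \frac{18464}{21485} = - \frac{4364476}{21485}$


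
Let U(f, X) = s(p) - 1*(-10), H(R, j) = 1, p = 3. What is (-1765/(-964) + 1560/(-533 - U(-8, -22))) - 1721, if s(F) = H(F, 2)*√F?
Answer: -81576444859/47371924 + 260*√3/49141 ≈ -1722.0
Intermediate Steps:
s(F) = √F (s(F) = 1*√F = √F)
U(f, X) = 10 + √3 (U(f, X) = √3 - 1*(-10) = √3 + 10 = 10 + √3)
(-1765/(-964) + 1560/(-533 - U(-8, -22))) - 1721 = (-1765/(-964) + 1560/(-533 - (10 + √3))) - 1721 = (-1765*(-1/964) + 1560/(-533 + (-10 - √3))) - 1721 = (1765/964 + 1560/(-543 - √3)) - 1721 = -1657279/964 + 1560/(-543 - √3)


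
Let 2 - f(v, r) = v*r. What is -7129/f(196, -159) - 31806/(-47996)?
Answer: 81137789/186980417 ≈ 0.43394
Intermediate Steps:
f(v, r) = 2 - r*v (f(v, r) = 2 - v*r = 2 - r*v)
-7129/f(196, -159) - 31806/(-47996) = -7129/(2 - 1*(-159)*196) - 31806/(-47996) = -7129/(2 + 31164) - 31806*(-1/47996) = -7129/31166 + 15903/23998 = 81137789/186980417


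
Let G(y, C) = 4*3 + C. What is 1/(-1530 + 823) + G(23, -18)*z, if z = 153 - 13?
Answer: -593881/707 ≈ -840.00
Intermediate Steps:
G(y, C) = 12 + C
z = 140
1/(-1530 + 823) + G(23, -18)*z = 1/(-1530 + 823) + (12 - 18)*140 = 1/(-707) - 6*140 = -1/707 - 840 = -593881/707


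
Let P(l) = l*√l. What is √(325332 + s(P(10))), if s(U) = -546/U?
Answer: √(32533200 - 546*√10)/10 ≈ 570.36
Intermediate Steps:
P(l) = l^(3/2)
√(325332 + s(P(10))) = √(325332 - 546*√10/100) = √(325332 - 273*√10/50)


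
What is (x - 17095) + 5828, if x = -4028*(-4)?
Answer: 4845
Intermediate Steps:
x = 16112
(x - 17095) + 5828 = (16112 - 17095) + 5828 = -983 + 5828 = 4845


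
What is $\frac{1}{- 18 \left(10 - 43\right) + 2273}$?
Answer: $\frac{1}{2867} \approx 0.0003488$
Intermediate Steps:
$\frac{1}{- 18 \left(10 - 43\right) + 2273} = \frac{1}{\left(-18\right) \left(-33\right) + 2273} = \frac{1}{594 + 2273} = \frac{1}{2867}$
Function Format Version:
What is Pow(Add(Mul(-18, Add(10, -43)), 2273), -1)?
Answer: Rational(1, 2867) ≈ 0.00034880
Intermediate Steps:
Pow(Add(Mul(-18, Add(10, -43)), 2273), -1) = Pow(Add(Mul(-18, -33), 2273), -1) = Pow(Add(594, 2273), -1) = Pow(2867, -1) = Rational(1, 2867)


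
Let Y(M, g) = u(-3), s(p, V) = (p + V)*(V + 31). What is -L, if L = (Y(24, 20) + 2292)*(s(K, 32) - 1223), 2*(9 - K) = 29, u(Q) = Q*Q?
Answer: -2054793/2 ≈ -1.0274e+6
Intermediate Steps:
u(Q) = Q²
K = -11/2 (K = 9 - ½*29 = 9 - 29/2 = -11/2 ≈ -5.5000)
s(p, V) = (31 + V)*(V + p) (s(p, V) = (V + p)*(31 + V) = (31 + V)*(V + p))
Y(M, g) = 9 (Y(M, g) = (-3)² = 9)
L = 2054793/2 (L = (9 + 2292)*((32² + 31*32 + 31*(-11/2) + 32*(-11/2)) - 1223) = 2301*((1024 + 992 - 341/2 - 176) - 1223) = 2301*(3339/2 - 1223) = 2301*(893/2) = 2054793/2 ≈ 1.0274e+6)
-L = -1*2054793/2 = -2054793/2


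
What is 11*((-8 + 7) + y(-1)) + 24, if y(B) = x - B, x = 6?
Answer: 90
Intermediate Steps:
y(B) = 6 - B
11*((-8 + 7) + y(-1)) + 24 = 11*((-8 + 7) + (6 - 1*(-1))) + 24 = 11*(-1 + (6 + 1)) + 24 = 11*(-1 + 7) + 24 = 11*6 + 24 = 66 + 24 = 90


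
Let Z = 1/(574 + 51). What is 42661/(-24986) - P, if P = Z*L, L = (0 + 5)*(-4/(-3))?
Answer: -16097819/9369750 ≈ -1.7181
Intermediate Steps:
L = 20/3 (L = 5*(-4*(-1/3)) = 5*(4/3) = 20/3 ≈ 6.6667)
Z = 1/625 ≈ 0.0016000
P = 4/375 (P = (1/625)*(20/3) = 4/375 ≈ 0.010667)
42661/(-24986) - P = 42661/(-24986) - 1*4/375 = 42661*(-1/24986) - 4/375 = -42661/24986 - 4/375 = -16097819/9369750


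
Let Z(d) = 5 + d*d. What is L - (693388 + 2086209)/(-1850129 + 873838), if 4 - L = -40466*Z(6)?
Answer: 1619776940607/976291 ≈ 1.6591e+6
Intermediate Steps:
Z(d) = 5 + d**2
L = 1659110 (L = 4 - (-40466)*(5 + 6**2) = 4 - (-40466)*(5 + 36) = 4 - (-40466)*41 = 4 - 1*(-1659106) = 4 + 1659106 = 1659110)
L - (693388 + 2086209)/(-1850129 + 873838) = 1659110 - (693388 + 2086209)/(-1850129 + 873838) = 1659110 - 2779597/(-976291) = 1659110 - 2779597*(-1)/976291 = 1659110 - 1*(-2779597/976291) = 1659110 + 2779597/976291 = 1619776940607/976291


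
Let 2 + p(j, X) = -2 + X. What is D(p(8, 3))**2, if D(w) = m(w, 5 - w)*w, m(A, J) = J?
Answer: 36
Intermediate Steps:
p(j, X) = -4 + X (p(j, X) = -2 + (-2 + X) = -4 + X)
D(w) = w*(5 - w) (D(w) = (5 - w)*w = w*(5 - w))
D(p(8, 3))**2 = ((-4 + 3)*(5 - (-4 + 3)))**2 = (-(5 - 1*(-1)))**2 = (-(5 + 1))**2 = (-1*6)**2 = (-6)**2 = 36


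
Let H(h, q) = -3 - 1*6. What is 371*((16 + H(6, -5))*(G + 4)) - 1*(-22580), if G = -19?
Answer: -16375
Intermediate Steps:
H(h, q) = -9 (H(h, q) = -3 - 6 = -9)
371*((16 + H(6, -5))*(G + 4)) - 1*(-22580) = 371*((16 - 9)*(-19 + 4)) - 1*(-22580) = 371*(7*(-15)) + 22580 = 371*(-105) + 22580 = -38955 + 22580 = -16375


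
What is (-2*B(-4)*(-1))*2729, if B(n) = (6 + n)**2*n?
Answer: -87328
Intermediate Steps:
B(n) = n*(6 + n)**2
(-2*B(-4)*(-1))*2729 = (-(-8)*(6 - 4)**2*(-1))*2729 = (-(-8)*2**2*(-1))*2729 = (-(-8)*4*(-1))*2729 = (-2*(-16)*(-1))*2729 = (32*(-1))*2729 = -32*2729 = -87328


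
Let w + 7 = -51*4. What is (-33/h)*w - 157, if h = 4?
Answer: 6335/4 ≈ 1583.8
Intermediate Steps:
w = -211 (w = -7 - 51*4 = -7 - 204 = -211)
(-33/h)*w - 157 = -33/4*(-211) - 157 = 6963/4 - 157 = 6335/4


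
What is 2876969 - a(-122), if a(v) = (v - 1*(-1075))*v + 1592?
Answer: 2991643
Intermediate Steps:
a(v) = 1592 + v*(1075 + v) (a(v) = (v + 1075)*v + 1592 = (1075 + v)*v + 1592 = v*(1075 + v) + 1592 = 1592 + v*(1075 + v))
2876969 - a(-122) = 2876969 - (1592 + (-122)**2 + 1075*(-122)) = 2876969 - (1592 + 14884 - 131150) = 2876969 - 1*(-114674) = 2876969 + 114674 = 2991643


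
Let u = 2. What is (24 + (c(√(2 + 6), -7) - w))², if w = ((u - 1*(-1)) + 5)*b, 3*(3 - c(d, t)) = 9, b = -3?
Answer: 2304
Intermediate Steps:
c(d, t) = 0 (c(d, t) = 3 - ⅓*9 = 3 - 3 = 0)
w = -24 (w = ((2 - 1*(-1)) + 5)*(-3) = ((2 + 1) + 5)*(-3) = (3 + 5)*(-3) = 8*(-3) = -24)
(24 + (c(√(2 + 6), -7) - w))² = (24 + (0 - 1*(-24)))² = (24 + (0 + 24))² = (24 + 24)² = 48² = 2304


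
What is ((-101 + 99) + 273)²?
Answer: 73441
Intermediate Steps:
((-101 + 99) + 273)² = (-2 + 273)² = 271² = 73441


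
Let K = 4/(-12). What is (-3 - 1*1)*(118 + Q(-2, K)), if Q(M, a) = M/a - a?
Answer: -1492/3 ≈ -497.33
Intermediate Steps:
K = -1/3 (K = 4*(-1/12) = -1/3 ≈ -0.33333)
Q(M, a) = -a + M/a
(-3 - 1*1)*(118 + Q(-2, K)) = (-3 - 1*1)*(118 + (-1*(-1/3) - 2/(-1/3))) = (-3 - 1)*(118 + (1/3 - 2*(-3))) = -4*(118 + (1/3 + 6)) = -4*(118 + 19/3) = -4*373/3 = -1492/3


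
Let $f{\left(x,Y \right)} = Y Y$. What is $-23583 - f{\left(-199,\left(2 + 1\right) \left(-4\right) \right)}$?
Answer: $-23727$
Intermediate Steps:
$f{\left(x,Y \right)} = Y^{2}$
$-23583 - f{\left(-199,\left(2 + 1\right) \left(-4\right) \right)} = -23583 - \left(\left(2 + 1\right) \left(-4\right)\right)^{2} = -23583 - \left(3 \left(-4\right)\right)^{2} = -23583 - \left(-12\right)^{2} = -23583 - 144 = -23727$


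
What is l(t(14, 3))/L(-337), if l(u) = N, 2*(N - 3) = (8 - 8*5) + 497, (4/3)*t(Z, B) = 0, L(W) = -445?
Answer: -471/890 ≈ -0.52921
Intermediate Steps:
t(Z, B) = 0 (t(Z, B) = (¾)*0 = 0)
N = 471/2 (N = 3 + ((8 - 8*5) + 497)/2 = 3 + ((8 - 40) + 497)/2 = 3 + (-32 + 497)/2 = 3 + (½)*465 = 3 + 465/2 = 471/2 ≈ 235.50)
l(u) = 471/2
l(t(14, 3))/L(-337) = (471/2)/(-445) = (471/2)*(-1/445) = -471/890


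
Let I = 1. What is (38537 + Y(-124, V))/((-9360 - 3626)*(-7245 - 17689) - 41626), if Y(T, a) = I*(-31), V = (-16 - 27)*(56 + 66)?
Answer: 1481/12451973 ≈ 0.00011894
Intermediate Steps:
V = -5246 (V = -43*122 = -5246)
Y(T, a) = -31 (Y(T, a) = 1*(-31) = -31)
(38537 + Y(-124, V))/((-9360 - 3626)*(-7245 - 17689) - 41626) = (38537 - 31)/((-9360 - 3626)*(-7245 - 17689) - 41626) = 38506/(-12986*(-24934) - 41626) = 38506/(323792924 - 41626) = 38506/323751298 = 38506*(1/323751298) = 1481/12451973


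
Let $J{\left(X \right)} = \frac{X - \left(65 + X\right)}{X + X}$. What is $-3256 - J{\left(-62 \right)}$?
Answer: $- \frac{403809}{124} \approx -3256.5$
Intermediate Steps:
$J{\left(X \right)} = - \frac{65}{2 X}$
$-3256 - J{\left(-62 \right)} = -3256 - - \frac{65}{2 \left(-62\right)} = -3256 - \left(- \frac{65}{2}\right) \left(- \frac{1}{62}\right) = -3256 - \frac{65}{124} = - \frac{403809}{124}$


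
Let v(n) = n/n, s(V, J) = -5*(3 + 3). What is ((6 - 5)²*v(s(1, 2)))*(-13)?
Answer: -13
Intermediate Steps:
s(V, J) = -30 (s(V, J) = -5*6 = -30)
v(n) = 1
((6 - 5)²*v(s(1, 2)))*(-13) = ((6 - 5)²*1)*(-13) = (1²*1)*(-13) = (1*1)*(-13) = 1*(-13) = -13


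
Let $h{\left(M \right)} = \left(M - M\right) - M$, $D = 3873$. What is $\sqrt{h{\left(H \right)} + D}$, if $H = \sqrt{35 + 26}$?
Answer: $\sqrt{3873 - \sqrt{61}} \approx 62.171$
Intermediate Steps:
$H = \sqrt{61} \approx 7.8102$
$h{\left(M \right)} = - M$ ($h{\left(M \right)} = 0 - M = - M$)
$\sqrt{h{\left(H \right)} + D} = \sqrt{- \sqrt{61} + 3873} = \sqrt{3873 - \sqrt{61}}$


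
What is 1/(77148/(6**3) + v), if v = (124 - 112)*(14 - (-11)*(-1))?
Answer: 6/2359 ≈ 0.0025434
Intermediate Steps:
v = 36 (v = 12*(14 - 1*11) = 12*(14 - 11) = 12*3 = 36)
1/(77148/(6**3) + v) = 1/(77148/(6**3) + 36) = 1/(77148/216 + 36) = 1/(77148*(1/216) + 36) = 1/(2143/6 + 36) = 1/(2359/6) = 6/2359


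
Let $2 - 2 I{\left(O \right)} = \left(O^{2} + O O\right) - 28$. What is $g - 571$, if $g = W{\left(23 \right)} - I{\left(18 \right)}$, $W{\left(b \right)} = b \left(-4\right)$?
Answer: $-354$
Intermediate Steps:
$W{\left(b \right)} = - 4 b$
$I{\left(O \right)} = 15 - O^{2}$ ($I{\left(O \right)} = 1 - \frac{\left(O^{2} + O O\right) - 28}{2} = 1 - \frac{\left(O^{2} + O^{2}\right) - 28}{2} = 1 - \frac{2 O^{2} - 28}{2} = 1 - \frac{-28 + 2 O^{2}}{2} = 1 - \left(-14 + O^{2}\right) = 15 - O^{2}$)
$g = 217$ ($g = \left(-4\right) 23 - \left(15 - 18^{2}\right) = -92 - \left(15 - 324\right) = -92 - -309 = -92 + 309 = 217$)
$g - 571 = 217 - 571 = -354$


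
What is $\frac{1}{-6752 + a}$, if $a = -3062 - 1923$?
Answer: $- \frac{1}{11737} \approx -8.5201 \cdot 10^{-5}$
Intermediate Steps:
$a = -4985$ ($a = -3062 - 1923 = -4985$)
$\frac{1}{-6752 + a} = \frac{1}{-6752 - 4985} = \frac{1}{-11737} = - \frac{1}{11737}$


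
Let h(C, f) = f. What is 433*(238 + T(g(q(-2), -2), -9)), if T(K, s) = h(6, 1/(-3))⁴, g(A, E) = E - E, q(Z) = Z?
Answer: 8347807/81 ≈ 1.0306e+5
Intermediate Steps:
g(A, E) = 0
T(K, s) = 1/81 (T(K, s) = (1/(-3))⁴ = (-⅓)⁴ = 1/81)
433*(238 + T(g(q(-2), -2), -9)) = 433*(238 + 1/81) = 433*(19279/81) = 8347807/81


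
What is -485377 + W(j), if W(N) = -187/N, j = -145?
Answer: -70379478/145 ≈ -4.8538e+5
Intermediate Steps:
-485377 + W(j) = -485377 - 187/(-145) = -485377 - 187*(-1/145) = -485377 + 187/145 = -70379478/145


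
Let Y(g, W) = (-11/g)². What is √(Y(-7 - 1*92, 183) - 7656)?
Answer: I*√620135/9 ≈ 87.499*I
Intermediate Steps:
Y(g, W) = 121/g²
√(Y(-7 - 1*92, 183) - 7656) = √(121/(-7 - 1*92)² - 7656) = √(121/(-7 - 92)² - 7656) = √(121/(-99)² - 7656) = √(121*(1/9801) - 7656) = √(1/81 - 7656) = √(-620135/81) = I*√620135/9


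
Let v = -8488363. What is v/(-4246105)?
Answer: 8488363/4246105 ≈ 1.9991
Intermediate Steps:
v/(-4246105) = -8488363/(-4246105) = -8488363*(-1/4246105) = 8488363/4246105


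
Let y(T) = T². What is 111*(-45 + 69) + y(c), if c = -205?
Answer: 44689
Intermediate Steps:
111*(-45 + 69) + y(c) = 111*(-45 + 69) + (-205)² = 111*24 + 42025 = 2664 + 42025 = 44689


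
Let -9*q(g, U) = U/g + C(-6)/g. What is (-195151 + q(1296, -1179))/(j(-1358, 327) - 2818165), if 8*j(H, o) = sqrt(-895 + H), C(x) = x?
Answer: 8553093496313380/123514823298830679 + 758746693*I*sqrt(2253)/247029646597661358 ≈ 0.069247 + 1.4579e-7*I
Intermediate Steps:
j(H, o) = sqrt(-895 + H)/8
q(g, U) = 2/(3*g) - U/(9*g) (q(g, U) = -(U/g - 6/g)/9 = -(-6/g + U/g)/9 = 2/(3*g) - U/(9*g))
(-195151 + q(1296, -1179))/(j(-1358, 327) - 2818165) = (-195151 + (1/9)*(6 - 1*(-1179))/1296)/(sqrt(-895 - 1358)/8 - 2818165) = (-195151 + (1/9)*(1/1296)*(6 + 1179))/(sqrt(-2253)/8 - 2818165) = (-195151 + (1/9)*(1/1296)*1185)/((I*sqrt(2253))/8 - 2818165) = (-195151 + 395/3888)/(I*sqrt(2253)/8 - 2818165) = -758746693/(3888*(-2818165 + I*sqrt(2253)/8))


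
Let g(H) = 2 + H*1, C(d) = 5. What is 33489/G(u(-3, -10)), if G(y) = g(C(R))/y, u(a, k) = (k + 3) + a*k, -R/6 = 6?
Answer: 770247/7 ≈ 1.1004e+5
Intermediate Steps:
R = -36 (R = -6*6 = -36)
g(H) = 2 + H
u(a, k) = 3 + k + a*k (u(a, k) = (3 + k) + a*k = 3 + k + a*k)
G(y) = 7/y (G(y) = (2 + 5)/y = 7/y)
33489/G(u(-3, -10)) = 33489/((7/(3 - 10 - 3*(-10)))) = 33489/((7/(3 - 10 + 30))) = 33489/((7/23)) = 33489/((7*(1/23))) = 33489/(7/23) = 33489*(23/7) = 770247/7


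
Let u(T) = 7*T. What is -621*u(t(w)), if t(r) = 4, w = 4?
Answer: -17388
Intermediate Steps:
-621*u(t(w)) = -4347*4 = -621*28 = -17388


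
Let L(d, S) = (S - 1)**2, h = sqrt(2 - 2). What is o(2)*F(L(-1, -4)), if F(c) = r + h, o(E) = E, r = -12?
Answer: -24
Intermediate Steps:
h = 0 (h = sqrt(0) = 0)
L(d, S) = (-1 + S)**2
F(c) = -12 (F(c) = -12 + 0 = -12)
o(2)*F(L(-1, -4)) = 2*(-12) = -24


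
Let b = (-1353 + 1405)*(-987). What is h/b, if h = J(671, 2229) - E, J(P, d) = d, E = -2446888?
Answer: -2449117/51324 ≈ -47.719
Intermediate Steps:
h = 2449117 (h = 2229 - 1*(-2446888) = 2229 + 2446888 = 2449117)
b = -51324 (b = 52*(-987) = -51324)
h/b = 2449117/(-51324) = 2449117*(-1/51324) = -2449117/51324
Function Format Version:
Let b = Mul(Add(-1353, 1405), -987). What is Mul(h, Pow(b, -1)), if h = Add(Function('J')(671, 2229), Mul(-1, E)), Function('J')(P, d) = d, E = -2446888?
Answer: Rational(-2449117, 51324) ≈ -47.719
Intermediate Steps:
h = 2449117 (h = Add(2229, Mul(-1, -2446888)) = Add(2229, 2446888) = 2449117)
b = -51324 (b = Mul(52, -987) = -51324)
Mul(h, Pow(b, -1)) = Mul(2449117, Pow(-51324, -1)) = Mul(2449117, Rational(-1, 51324)) = Rational(-2449117, 51324)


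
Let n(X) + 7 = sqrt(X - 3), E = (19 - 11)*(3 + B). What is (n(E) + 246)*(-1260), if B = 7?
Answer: -301140 - 1260*sqrt(77) ≈ -3.1220e+5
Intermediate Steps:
E = 80 (E = (19 - 11)*(3 + 7) = 8*10 = 80)
n(X) = -7 + sqrt(-3 + X) (n(X) = -7 + sqrt(X - 3) = -7 + sqrt(-3 + X))
(n(E) + 246)*(-1260) = ((-7 + sqrt(-3 + 80)) + 246)*(-1260) = ((-7 + sqrt(77)) + 246)*(-1260) = (239 + sqrt(77))*(-1260) = -301140 - 1260*sqrt(77)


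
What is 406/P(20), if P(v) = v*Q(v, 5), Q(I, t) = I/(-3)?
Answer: -609/200 ≈ -3.0450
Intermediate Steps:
Q(I, t) = -I/3 (Q(I, t) = I*(-⅓) = -I/3)
P(v) = -v²/3 (P(v) = v*(-v/3) = -v²/3)
406/P(20) = 406/((-⅓*20²)) = 406/((-⅓*400)) = 406/(-400/3) = 406*(-3/400) = -609/200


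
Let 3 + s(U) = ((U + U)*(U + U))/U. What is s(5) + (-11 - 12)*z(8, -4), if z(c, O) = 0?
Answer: 17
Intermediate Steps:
s(U) = -3 + 4*U (s(U) = -3 + ((U + U)*(U + U))/U = -3 + ((2*U)*(2*U))/U = -3 + (4*U²)/U = -3 + 4*U)
s(5) + (-11 - 12)*z(8, -4) = (-3 + 4*5) + (-11 - 12)*0 = (-3 + 20) - 23*0 = 17 + 0 = 17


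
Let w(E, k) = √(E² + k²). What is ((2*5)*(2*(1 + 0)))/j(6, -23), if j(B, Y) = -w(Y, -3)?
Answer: -10*√538/269 ≈ -0.86226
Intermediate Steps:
j(B, Y) = -√(9 + Y²) (j(B, Y) = -√(Y² + (-3)²) = -√(Y² + 9) = -√(9 + Y²))
((2*5)*(2*(1 + 0)))/j(6, -23) = ((2*5)*(2*(1 + 0)))/((-√(9 + (-23)²))) = (10*(2*1))/((-√(9 + 529))) = (10*2)/((-√538)) = 20*(-√538/538) = -10*√538/269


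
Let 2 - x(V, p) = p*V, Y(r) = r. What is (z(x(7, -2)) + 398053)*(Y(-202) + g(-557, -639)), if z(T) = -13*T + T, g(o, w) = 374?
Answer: 68432092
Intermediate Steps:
x(V, p) = 2 - V*p (x(V, p) = 2 - p*V = 2 - V*p)
z(T) = -12*T
(z(x(7, -2)) + 398053)*(Y(-202) + g(-557, -639)) = (-12*(2 - 1*7*(-2)) + 398053)*(-202 + 374) = (-12*(2 + 14) + 398053)*172 = (-12*16 + 398053)*172 = (-192 + 398053)*172 = 397861*172 = 68432092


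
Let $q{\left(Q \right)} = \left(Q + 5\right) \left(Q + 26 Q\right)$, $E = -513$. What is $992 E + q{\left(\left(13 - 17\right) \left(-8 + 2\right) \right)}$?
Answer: $-490104$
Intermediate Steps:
$q{\left(Q \right)} = 27 Q \left(5 + Q\right)$ ($q{\left(Q \right)} = \left(5 + Q\right) 27 Q = 27 Q \left(5 + Q\right)$)
$992 E + q{\left(\left(13 - 17\right) \left(-8 + 2\right) \right)} = 992 \left(-513\right) + 27 \left(13 - 17\right) \left(-8 + 2\right) \left(5 + \left(13 - 17\right) \left(-8 + 2\right)\right) = -508896 + 27 \left(\left(-4\right) \left(-6\right)\right) \left(5 - -24\right) = -508896 + 27 \cdot 24 \left(5 + 24\right) = -508896 + 27 \cdot 24 \cdot 29 = -508896 + 18792 = -490104$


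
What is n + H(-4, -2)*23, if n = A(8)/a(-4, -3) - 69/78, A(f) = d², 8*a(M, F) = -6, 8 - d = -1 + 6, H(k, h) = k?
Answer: -2727/26 ≈ -104.88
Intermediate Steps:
d = 3 (d = 8 - (-1 + 6) = 8 - 1*5 = 8 - 5 = 3)
a(M, F) = -¾ (a(M, F) = (⅛)*(-6) = -¾)
A(f) = 9 (A(f) = 3² = 9)
n = -335/26 (n = 9/(-¾) - 69/78 = 9*(-4/3) - 69*1/78 = -12 - 23/26 = -335/26 ≈ -12.885)
n + H(-4, -2)*23 = -335/26 - 4*23 = -335/26 - 92 = -2727/26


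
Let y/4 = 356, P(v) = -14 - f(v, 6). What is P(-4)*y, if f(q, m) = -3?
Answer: -15664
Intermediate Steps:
P(v) = -11 (P(v) = -14 - 1*(-3) = -14 + 3 = -11)
y = 1424 (y = 4*356 = 1424)
P(-4)*y = -11*1424 = -15664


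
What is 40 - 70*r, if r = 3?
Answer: -170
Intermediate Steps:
40 - 70*r = 40 - 70*3 = 40 - 5*42 = 40 - 210 = -170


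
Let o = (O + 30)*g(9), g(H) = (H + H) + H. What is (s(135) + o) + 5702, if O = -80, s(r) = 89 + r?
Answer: 4576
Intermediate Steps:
g(H) = 3*H (g(H) = 2*H + H = 3*H)
o = -1350 (o = (-80 + 30)*(3*9) = -50*27 = -1350)
(s(135) + o) + 5702 = ((89 + 135) - 1350) + 5702 = (224 - 1350) + 5702 = -1126 + 5702 = 4576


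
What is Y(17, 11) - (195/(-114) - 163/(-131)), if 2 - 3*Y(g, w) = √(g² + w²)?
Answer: 16919/14934 - √410/3 ≈ -5.6166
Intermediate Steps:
Y(g, w) = ⅔ - √(g² + w²)/3
Y(17, 11) - (195/(-114) - 163/(-131)) = (⅔ - √(17² + 11²)/3) - (195/(-114) - 163/(-131)) = (⅔ - √(289 + 121)/3) - (195*(-1/114) - 163*(-1/131)) = (⅔ - √410/3) - (-65/38 + 163/131) = (⅔ - √410/3) - 1*(-2321/4978) = (⅔ - √410/3) + 2321/4978 = 16919/14934 - √410/3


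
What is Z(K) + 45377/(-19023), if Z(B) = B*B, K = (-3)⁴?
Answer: 124764526/19023 ≈ 6558.6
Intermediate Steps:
K = 81
Z(B) = B²
Z(K) + 45377/(-19023) = 81² + 45377/(-19023) = 6561 + 45377*(-1/19023) = 6561 - 45377/19023 = 124764526/19023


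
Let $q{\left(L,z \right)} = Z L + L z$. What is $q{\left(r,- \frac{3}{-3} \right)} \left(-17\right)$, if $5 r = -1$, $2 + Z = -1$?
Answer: $- \frac{34}{5} \approx -6.8$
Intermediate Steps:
$Z = -3$ ($Z = -2 - 1 = -3$)
$r = - \frac{1}{5}$ ($r = \frac{1}{5} \left(-1\right) = - \frac{1}{5} \approx -0.2$)
$q{\left(L,z \right)} = - 3 L + L z$
$q{\left(r,- \frac{3}{-3} \right)} \left(-17\right) = - \frac{-3 - \frac{3}{-3}}{5} \left(-17\right) = - \frac{-3 - -1}{5} \left(-17\right) = - \frac{-3 + 1}{5} \left(-17\right) = \left(- \frac{1}{5}\right) \left(-2\right) \left(-17\right) = \frac{2}{5} \left(-17\right) = - \frac{34}{5}$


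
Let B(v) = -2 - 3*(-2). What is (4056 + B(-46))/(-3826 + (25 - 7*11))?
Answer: -290/277 ≈ -1.0469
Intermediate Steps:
B(v) = 4 (B(v) = -2 + 6 = 4)
(4056 + B(-46))/(-3826 + (25 - 7*11)) = (4056 + 4)/(-3826 + (25 - 7*11)) = 4060/(-3826 + (25 - 77)) = 4060/(-3826 - 52) = 4060/(-3878) = 4060*(-1/3878) = -290/277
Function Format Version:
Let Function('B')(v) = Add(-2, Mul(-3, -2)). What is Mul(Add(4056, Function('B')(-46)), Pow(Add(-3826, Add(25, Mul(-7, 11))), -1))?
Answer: Rational(-290, 277) ≈ -1.0469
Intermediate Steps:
Function('B')(v) = 4 (Function('B')(v) = Add(-2, 6) = 4)
Mul(Add(4056, Function('B')(-46)), Pow(Add(-3826, Add(25, Mul(-7, 11))), -1)) = Mul(Add(4056, 4), Pow(Add(-3826, Add(25, Mul(-7, 11))), -1)) = Mul(4060, Pow(Add(-3826, Add(25, -77)), -1)) = Mul(4060, Pow(Add(-3826, -52), -1)) = Mul(4060, Pow(-3878, -1)) = Mul(4060, Rational(-1, 3878)) = Rational(-290, 277)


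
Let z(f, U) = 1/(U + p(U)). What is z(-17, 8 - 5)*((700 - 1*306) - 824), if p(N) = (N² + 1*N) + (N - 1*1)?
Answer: -430/17 ≈ -25.294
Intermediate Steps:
p(N) = -1 + N² + 2*N (p(N) = (N² + N) + (N - 1) = (N + N²) + (-1 + N) = -1 + N² + 2*N)
z(f, U) = 1/(-1 + U² + 3*U) (z(f, U) = 1/(U + (-1 + U² + 2*U)) = 1/(-1 + U² + 3*U))
z(-17, 8 - 5)*((700 - 1*306) - 824) = ((700 - 1*306) - 824)/(-1 + (8 - 5)² + 3*(8 - 5)) = ((700 - 306) - 824)/(-1 + 3² + 3*3) = (394 - 824)/(-1 + 9 + 9) = -430/17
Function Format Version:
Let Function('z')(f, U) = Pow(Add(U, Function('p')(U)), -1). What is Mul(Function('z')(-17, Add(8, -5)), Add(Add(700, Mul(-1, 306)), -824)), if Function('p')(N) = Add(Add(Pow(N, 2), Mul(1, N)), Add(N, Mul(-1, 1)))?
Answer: Rational(-430, 17) ≈ -25.294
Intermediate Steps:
Function('p')(N) = Add(-1, Pow(N, 2), Mul(2, N)) (Function('p')(N) = Add(Add(Pow(N, 2), N), Add(N, -1)) = Add(Add(N, Pow(N, 2)), Add(-1, N)) = Add(-1, Pow(N, 2), Mul(2, N)))
Function('z')(f, U) = Pow(Add(-1, Pow(U, 2), Mul(3, U)), -1) (Function('z')(f, U) = Pow(Add(U, Add(-1, Pow(U, 2), Mul(2, U))), -1) = Pow(Add(-1, Pow(U, 2), Mul(3, U)), -1))
Mul(Function('z')(-17, Add(8, -5)), Add(Add(700, Mul(-1, 306)), -824)) = Mul(Pow(Add(-1, Pow(Add(8, -5), 2), Mul(3, Add(8, -5))), -1), Add(Add(700, Mul(-1, 306)), -824)) = Mul(Pow(Add(-1, Pow(3, 2), Mul(3, 3)), -1), Add(Add(700, -306), -824)) = Mul(Pow(Add(-1, 9, 9), -1), Add(394, -824)) = Mul(Pow(17, -1), -430) = Mul(Rational(1, 17), -430) = Rational(-430, 17)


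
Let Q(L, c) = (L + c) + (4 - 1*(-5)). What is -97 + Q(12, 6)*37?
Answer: 902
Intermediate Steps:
Q(L, c) = 9 + L + c (Q(L, c) = (L + c) + (4 + 5) = (L + c) + 9 = 9 + L + c)
-97 + Q(12, 6)*37 = -97 + (9 + 12 + 6)*37 = -97 + 27*37 = -97 + 999 = 902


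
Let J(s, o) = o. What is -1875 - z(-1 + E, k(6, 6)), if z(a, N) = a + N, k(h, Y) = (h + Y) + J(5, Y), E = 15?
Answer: -1907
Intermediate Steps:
k(h, Y) = h + 2*Y (k(h, Y) = (h + Y) + Y = (Y + h) + Y = h + 2*Y)
z(a, N) = N + a
-1875 - z(-1 + E, k(6, 6)) = -1875 - ((6 + 2*6) + (-1 + 15)) = -1875 - ((6 + 12) + 14) = -1875 - (18 + 14) = -1875 - 1*32 = -1875 - 32 = -1907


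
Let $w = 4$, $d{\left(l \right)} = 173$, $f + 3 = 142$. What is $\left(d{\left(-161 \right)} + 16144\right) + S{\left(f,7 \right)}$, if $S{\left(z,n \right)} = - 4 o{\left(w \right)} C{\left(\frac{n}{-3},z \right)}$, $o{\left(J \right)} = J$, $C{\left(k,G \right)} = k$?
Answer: $\frac{49063}{3} \approx 16354.0$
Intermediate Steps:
$f = 139$ ($f = -3 + 142 = 139$)
$S{\left(z,n \right)} = \frac{16 n}{3}$ ($S{\left(z,n \right)} = \left(-4\right) 4 \frac{n}{-3} = - 16 n \left(- \frac{1}{3}\right) = - 16 \left(- \frac{n}{3}\right) = \frac{16 n}{3}$)
$\left(d{\left(-161 \right)} + 16144\right) + S{\left(f,7 \right)} = \left(173 + 16144\right) + \frac{16}{3} \cdot 7 = 16317 + \frac{112}{3} = \frac{49063}{3}$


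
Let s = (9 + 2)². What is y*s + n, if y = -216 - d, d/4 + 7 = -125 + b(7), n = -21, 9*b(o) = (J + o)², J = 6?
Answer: 257783/9 ≈ 28643.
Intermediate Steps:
b(o) = (6 + o)²/9
d = -4076/9 (d = -28 + 4*(-125 + (6 + 7)²/9) = -28 + 4*(-125 + (⅑)*13²) = -28 + 4*(-125 + (⅑)*169) = -28 + 4*(-125 + 169/9) = -28 + 4*(-956/9) = -28 - 3824/9 = -4076/9 ≈ -452.89)
s = 121 (s = 11² = 121)
y = 2132/9 (y = -216 - 1*(-4076/9) = -216 + 4076/9 = 2132/9 ≈ 236.89)
y*s + n = (2132/9)*121 - 21 = 257972/9 - 21 = 257783/9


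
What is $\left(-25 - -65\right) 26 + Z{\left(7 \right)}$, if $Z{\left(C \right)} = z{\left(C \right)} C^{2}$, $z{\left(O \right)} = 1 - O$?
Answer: $746$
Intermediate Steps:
$Z{\left(C \right)} = C^{2} \left(1 - C\right)$ ($Z{\left(C \right)} = \left(1 - C\right) C^{2} = C^{2} \left(1 - C\right)$)
$\left(-25 - -65\right) 26 + Z{\left(7 \right)} = \left(-25 - -65\right) 26 + 7^{2} \left(1 - 7\right) = \left(-25 + 65\right) 26 + 49 \left(1 - 7\right) = 40 \cdot 26 + 49 \left(-6\right) = 1040 - 294 = 746$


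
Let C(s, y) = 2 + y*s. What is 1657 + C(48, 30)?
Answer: 3099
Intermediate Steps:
C(s, y) = 2 + s*y
1657 + C(48, 30) = 1657 + (2 + 48*30) = 1657 + (2 + 1440) = 1657 + 1442 = 3099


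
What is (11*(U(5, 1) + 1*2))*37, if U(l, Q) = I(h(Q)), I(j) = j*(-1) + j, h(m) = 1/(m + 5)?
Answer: 814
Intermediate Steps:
h(m) = 1/(5 + m)
I(j) = 0 (I(j) = -j + j = 0)
U(l, Q) = 0
(11*(U(5, 1) + 1*2))*37 = (11*(0 + 1*2))*37 = (11*(0 + 2))*37 = (11*2)*37 = 22*37 = 814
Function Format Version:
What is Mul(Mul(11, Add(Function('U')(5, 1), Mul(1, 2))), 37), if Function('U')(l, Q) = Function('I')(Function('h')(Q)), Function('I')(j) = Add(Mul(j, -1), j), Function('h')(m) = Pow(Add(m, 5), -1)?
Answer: 814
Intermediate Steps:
Function('h')(m) = Pow(Add(5, m), -1)
Function('I')(j) = 0 (Function('I')(j) = Add(Mul(-1, j), j) = 0)
Function('U')(l, Q) = 0
Mul(Mul(11, Add(Function('U')(5, 1), Mul(1, 2))), 37) = Mul(Mul(11, Add(0, Mul(1, 2))), 37) = Mul(Mul(11, Add(0, 2)), 37) = Mul(Mul(11, 2), 37) = Mul(22, 37) = 814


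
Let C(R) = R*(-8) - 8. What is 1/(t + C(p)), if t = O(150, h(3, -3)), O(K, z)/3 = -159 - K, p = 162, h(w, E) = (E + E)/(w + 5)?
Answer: -1/2231 ≈ -0.00044823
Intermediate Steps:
h(w, E) = 2*E/(5 + w) (h(w, E) = (2*E)/(5 + w) = 2*E/(5 + w))
O(K, z) = -477 - 3*K (O(K, z) = 3*(-159 - K) = -477 - 3*K)
C(R) = -8 - 8*R (C(R) = -8*R - 8 = -8 - 8*R)
t = -927 (t = -477 - 3*150 = -477 - 450 = -927)
1/(t + C(p)) = 1/(-927 + (-8 - 8*162)) = 1/(-927 + (-8 - 1296)) = 1/(-927 - 1304) = 1/(-2231) = -1/2231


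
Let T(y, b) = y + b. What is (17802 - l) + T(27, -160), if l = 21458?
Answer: -3789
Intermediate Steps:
T(y, b) = b + y
(17802 - l) + T(27, -160) = (17802 - 1*21458) + (-160 + 27) = (17802 - 21458) - 133 = -3656 - 133 = -3789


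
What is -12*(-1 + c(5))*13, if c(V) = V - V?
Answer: 156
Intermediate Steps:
c(V) = 0
-12*(-1 + c(5))*13 = -12*(-1 + 0)*13 = -12*(-1)*13 = -3*(-4)*13 = 12*13 = 156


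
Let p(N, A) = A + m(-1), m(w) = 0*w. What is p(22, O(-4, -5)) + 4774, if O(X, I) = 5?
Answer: 4779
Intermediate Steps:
m(w) = 0
p(N, A) = A (p(N, A) = A + 0 = A)
p(22, O(-4, -5)) + 4774 = 5 + 4774 = 4779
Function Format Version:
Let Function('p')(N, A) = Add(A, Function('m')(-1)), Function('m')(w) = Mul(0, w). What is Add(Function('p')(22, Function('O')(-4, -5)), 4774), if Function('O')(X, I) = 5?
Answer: 4779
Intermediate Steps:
Function('m')(w) = 0
Function('p')(N, A) = A (Function('p')(N, A) = Add(A, 0) = A)
Add(Function('p')(22, Function('O')(-4, -5)), 4774) = Add(5, 4774) = 4779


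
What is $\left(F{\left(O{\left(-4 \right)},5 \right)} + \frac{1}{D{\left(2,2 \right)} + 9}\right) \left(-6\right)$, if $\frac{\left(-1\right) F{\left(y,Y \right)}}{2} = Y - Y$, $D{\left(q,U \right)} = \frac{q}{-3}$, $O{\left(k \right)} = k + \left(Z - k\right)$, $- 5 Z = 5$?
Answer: $- \frac{18}{25} \approx -0.72$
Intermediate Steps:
$Z = -1$ ($Z = \left(- \frac{1}{5}\right) 5 = -1$)
$O{\left(k \right)} = -1$ ($O{\left(k \right)} = k - \left(1 + k\right) = -1$)
$D{\left(q,U \right)} = - \frac{q}{3}$ ($D{\left(q,U \right)} = q \left(- \frac{1}{3}\right) = - \frac{q}{3}$)
$F{\left(y,Y \right)} = 0$ ($F{\left(y,Y \right)} = - 2 \left(Y - Y\right) = \left(-2\right) 0 = 0$)
$\left(F{\left(O{\left(-4 \right)},5 \right)} + \frac{1}{D{\left(2,2 \right)} + 9}\right) \left(-6\right) = \left(0 + \frac{1}{\left(- \frac{1}{3}\right) 2 + 9}\right) \left(-6\right) = \left(0 + \frac{1}{- \frac{2}{3} + 9}\right) \left(-6\right) = \left(0 + \frac{1}{\frac{25}{3}}\right) \left(-6\right) = \left(0 + \frac{3}{25}\right) \left(-6\right) = \frac{3}{25} \left(-6\right) = - \frac{18}{25}$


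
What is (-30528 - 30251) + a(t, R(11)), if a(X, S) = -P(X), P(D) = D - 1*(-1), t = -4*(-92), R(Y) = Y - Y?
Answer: -61148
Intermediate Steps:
R(Y) = 0
t = 368
P(D) = 1 + D (P(D) = D + 1 = 1 + D)
a(X, S) = -1 - X (a(X, S) = -(1 + X) = -1 - X)
(-30528 - 30251) + a(t, R(11)) = (-30528 - 30251) + (-1 - 1*368) = -60779 + (-1 - 368) = -60779 - 369 = -61148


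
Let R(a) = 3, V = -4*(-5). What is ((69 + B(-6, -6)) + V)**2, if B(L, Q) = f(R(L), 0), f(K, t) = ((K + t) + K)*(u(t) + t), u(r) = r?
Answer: 7921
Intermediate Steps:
V = 20
f(K, t) = 2*t*(t + 2*K) (f(K, t) = ((K + t) + K)*(t + t) = (t + 2*K)*(2*t) = 2*t*(t + 2*K))
B(L, Q) = 0 (B(L, Q) = 2*0*(0 + 2*3) = 2*0*(0 + 6) = 2*0*6 = 0)
((69 + B(-6, -6)) + V)**2 = ((69 + 0) + 20)**2 = (69 + 20)**2 = 89**2 = 7921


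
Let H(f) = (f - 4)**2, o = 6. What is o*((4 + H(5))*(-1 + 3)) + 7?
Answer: 67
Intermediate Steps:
H(f) = (-4 + f)**2
o*((4 + H(5))*(-1 + 3)) + 7 = 6*((4 + (-4 + 5)**2)*(-1 + 3)) + 7 = 6*((4 + 1**2)*2) + 7 = 6*((4 + 1)*2) + 7 = 6*(5*2) + 7 = 6*10 + 7 = 60 + 7 = 67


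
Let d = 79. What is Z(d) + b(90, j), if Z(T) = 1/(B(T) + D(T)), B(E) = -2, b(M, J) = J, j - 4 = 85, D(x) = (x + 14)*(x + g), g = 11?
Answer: 744753/8368 ≈ 89.000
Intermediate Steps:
D(x) = (11 + x)*(14 + x) (D(x) = (x + 14)*(x + 11) = (14 + x)*(11 + x) = (11 + x)*(14 + x))
j = 89 (j = 4 + 85 = 89)
Z(T) = 1/(152 + T² + 25*T) (Z(T) = 1/(-2 + (154 + T² + 25*T)) = 1/(152 + T² + 25*T))
Z(d) + b(90, j) = 1/(152 + 79² + 25*79) + 89 = 1/(152 + 6241 + 1975) + 89 = 1/8368 + 89 = 744753/8368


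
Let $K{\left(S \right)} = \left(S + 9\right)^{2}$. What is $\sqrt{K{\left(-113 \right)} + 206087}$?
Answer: $\sqrt{216903} \approx 465.73$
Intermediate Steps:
$K{\left(S \right)} = \left(9 + S\right)^{2}$
$\sqrt{K{\left(-113 \right)} + 206087} = \sqrt{\left(9 - 113\right)^{2} + 206087} = \sqrt{\left(-104\right)^{2} + 206087} = \sqrt{10816 + 206087} = \sqrt{216903}$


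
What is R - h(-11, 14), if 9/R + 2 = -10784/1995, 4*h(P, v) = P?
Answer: 45347/29548 ≈ 1.5347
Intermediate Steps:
h(P, v) = P/4
R = -17955/14774 (R = 9/(-2 - 10784/1995) = 9/(-14774/1995) = 9*(-1995/14774) = -17955/14774 ≈ -1.2153)
R - h(-11, 14) = -17955/14774 - (-11)/4 = -17955/14774 - 1*(-11/4) = -17955/14774 + 11/4 = 45347/29548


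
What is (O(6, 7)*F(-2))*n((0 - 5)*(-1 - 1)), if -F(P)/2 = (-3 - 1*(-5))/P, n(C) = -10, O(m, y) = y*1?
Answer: -140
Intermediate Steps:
O(m, y) = y
F(P) = -4/P (F(P) = -2*(-3 - 1*(-5))/P = -2*(-3 + 5)/P = -4/P)
(O(6, 7)*F(-2))*n((0 - 5)*(-1 - 1)) = (7*(-4/(-2)))*(-10) = (7*(-4*(-½)))*(-10) = (7*2)*(-10) = 14*(-10) = -140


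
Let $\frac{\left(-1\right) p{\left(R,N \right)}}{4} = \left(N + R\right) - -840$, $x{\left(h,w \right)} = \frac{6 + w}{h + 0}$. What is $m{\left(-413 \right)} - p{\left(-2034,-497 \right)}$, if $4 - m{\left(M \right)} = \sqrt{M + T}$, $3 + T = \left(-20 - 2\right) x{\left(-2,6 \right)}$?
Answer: $-6760 - 2 i \sqrt{71} \approx -6760.0 - 16.852 i$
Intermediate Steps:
$x{\left(h,w \right)} = \frac{6 + w}{h}$
$p{\left(R,N \right)} = -3360 - 4 N - 4 R$ ($p{\left(R,N \right)} = - 4 \left(\left(N + R\right) - -840\right) = - 4 \left(\left(N + R\right) + 840\right) = - 4 \left(840 + N + R\right) = -3360 - 4 N - 4 R$)
$T = 129$ ($T = -3 + \left(-20 - 2\right) \frac{6 + 6}{-2} = -3 - 22 \left(\left(- \frac{1}{2}\right) 12\right) = -3 - -132 = -3 + 132 = 129$)
$m{\left(M \right)} = 4 - \sqrt{129 + M}$ ($m{\left(M \right)} = 4 - \sqrt{M + 129} = 4 - \sqrt{129 + M}$)
$m{\left(-413 \right)} - p{\left(-2034,-497 \right)} = \left(4 - \sqrt{129 - 413}\right) - \left(-3360 - -1988 - -8136\right) = \left(4 - \sqrt{-284}\right) - \left(-3360 + 1988 + 8136\right) = \left(4 - 2 i \sqrt{71}\right) - 6764 = -6760 - 2 i \sqrt{71}$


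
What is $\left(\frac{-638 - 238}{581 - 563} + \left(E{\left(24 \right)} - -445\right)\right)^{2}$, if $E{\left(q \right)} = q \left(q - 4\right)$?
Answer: $\frac{6911641}{9} \approx 7.6796 \cdot 10^{5}$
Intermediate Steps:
$E{\left(q \right)} = q \left(-4 + q\right)$
$\left(\frac{-638 - 238}{581 - 563} + \left(E{\left(24 \right)} - -445\right)\right)^{2} = \left(\frac{-638 - 238}{581 - 563} - \left(-445 - 24 \left(-4 + 24\right)\right)\right)^{2} = \left(- \frac{876}{18} + \left(24 \cdot 20 + 445\right)\right)^{2} = \left(\left(-876\right) \frac{1}{18} + \left(480 + 445\right)\right)^{2} = \left(- \frac{146}{3} + 925\right)^{2} = \left(\frac{2629}{3}\right)^{2} = \frac{6911641}{9}$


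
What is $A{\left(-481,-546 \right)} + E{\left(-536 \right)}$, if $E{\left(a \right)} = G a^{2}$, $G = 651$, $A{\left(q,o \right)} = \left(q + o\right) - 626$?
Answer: $187028043$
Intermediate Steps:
$A{\left(q,o \right)} = -626 + o + q$ ($A{\left(q,o \right)} = \left(o + q\right) - 626 = -626 + o + q$)
$E{\left(a \right)} = 651 a^{2}$
$A{\left(-481,-546 \right)} + E{\left(-536 \right)} = \left(-626 - 546 - 481\right) + 651 \left(-536\right)^{2} = -1653 + 651 \cdot 287296 = -1653 + 187029696 = 187028043$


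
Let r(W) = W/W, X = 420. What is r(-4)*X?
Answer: 420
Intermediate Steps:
r(W) = 1
r(-4)*X = 1*420 = 420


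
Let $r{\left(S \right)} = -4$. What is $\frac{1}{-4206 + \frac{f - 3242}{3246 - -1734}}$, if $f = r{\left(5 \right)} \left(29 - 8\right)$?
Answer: $- \frac{2490}{10474603} \approx -0.00023772$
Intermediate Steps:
$f = -84$ ($f = - 4 \left(29 - 8\right) = \left(-4\right) 21 = -84$)
$\frac{1}{-4206 + \frac{f - 3242}{3246 - -1734}} = \frac{1}{-4206 + \frac{-84 - 3242}{3246 - -1734}} = \frac{1}{-4206 + \frac{-84 - 3242}{3246 + 1734}} = \frac{1}{-4206 - \frac{3326}{4980}} = \frac{1}{-4206 - \frac{1663}{2490}} = \frac{1}{- \frac{10474603}{2490}} = - \frac{2490}{10474603}$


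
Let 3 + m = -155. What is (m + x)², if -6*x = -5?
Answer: 889249/36 ≈ 24701.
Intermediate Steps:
x = ⅚ (x = -⅙*(-5) = ⅚ ≈ 0.83333)
m = -158 (m = -3 - 155 = -158)
(m + x)² = (-158 + ⅚)² = (-943/6)² = 889249/36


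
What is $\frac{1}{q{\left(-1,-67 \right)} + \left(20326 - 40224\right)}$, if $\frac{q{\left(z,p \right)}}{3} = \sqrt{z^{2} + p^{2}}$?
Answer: $- \frac{9949}{197944997} - \frac{3 \sqrt{4490}}{395889994} \approx -5.0769 \cdot 10^{-5}$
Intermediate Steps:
$q{\left(z,p \right)} = 3 \sqrt{p^{2} + z^{2}}$ ($q{\left(z,p \right)} = 3 \sqrt{z^{2} + p^{2}} = 3 \sqrt{p^{2} + z^{2}}$)
$\frac{1}{q{\left(-1,-67 \right)} + \left(20326 - 40224\right)} = \frac{1}{3 \sqrt{\left(-67\right)^{2} + \left(-1\right)^{2}} + \left(20326 - 40224\right)} = \frac{1}{3 \sqrt{4489 + 1} + \left(20326 - 40224\right)} = \frac{1}{3 \sqrt{4490} - 19898} = \frac{1}{-19898 + 3 \sqrt{4490}}$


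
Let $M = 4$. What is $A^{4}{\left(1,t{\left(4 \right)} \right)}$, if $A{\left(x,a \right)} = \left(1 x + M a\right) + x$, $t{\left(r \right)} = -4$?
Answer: $38416$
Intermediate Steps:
$A{\left(x,a \right)} = 2 x + 4 a$ ($A{\left(x,a \right)} = \left(1 x + 4 a\right) + x = \left(x + 4 a\right) + x = 2 x + 4 a$)
$A^{4}{\left(1,t{\left(4 \right)} \right)} = \left(2 \cdot 1 + 4 \left(-4\right)\right)^{4} = \left(2 - 16\right)^{4} = \left(-14\right)^{4} = 38416$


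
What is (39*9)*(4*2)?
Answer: 2808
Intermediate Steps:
(39*9)*(4*2) = 351*8 = 2808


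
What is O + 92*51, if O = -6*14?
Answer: 4608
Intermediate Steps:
O = -84
O + 92*51 = -84 + 92*51 = -84 + 4692 = 4608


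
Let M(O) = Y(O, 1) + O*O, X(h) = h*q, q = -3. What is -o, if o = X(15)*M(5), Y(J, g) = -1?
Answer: 1080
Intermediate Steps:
X(h) = -3*h (X(h) = h*(-3) = -3*h)
M(O) = -1 + O² (M(O) = -1 + O*O = -1 + O²)
o = -1080 (o = (-3*15)*(-1 + 5²) = -45*(-1 + 25) = -45*24 = -1080)
-o = -1*(-1080) = 1080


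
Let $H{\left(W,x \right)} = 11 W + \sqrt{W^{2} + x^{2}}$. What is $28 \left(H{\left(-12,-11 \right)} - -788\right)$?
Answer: $18368 + 28 \sqrt{265} \approx 18824.0$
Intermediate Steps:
$H{\left(W,x \right)} = \sqrt{W^{2} + x^{2}} + 11 W$
$28 \left(H{\left(-12,-11 \right)} - -788\right) = 28 \left(\left(\sqrt{\left(-12\right)^{2} + \left(-11\right)^{2}} + 11 \left(-12\right)\right) - -788\right) = 28 \left(\left(\sqrt{144 + 121} - 132\right) + 788\right) = 28 \left(\left(\sqrt{265} - 132\right) + 788\right) = 28 \left(\left(-132 + \sqrt{265}\right) + 788\right) = 28 \left(656 + \sqrt{265}\right) = 18368 + 28 \sqrt{265}$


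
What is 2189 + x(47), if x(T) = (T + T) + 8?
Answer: 2291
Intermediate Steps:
x(T) = 8 + 2*T (x(T) = 2*T + 8 = 8 + 2*T)
2189 + x(47) = 2189 + (8 + 2*47) = 2189 + (8 + 94) = 2189 + 102 = 2291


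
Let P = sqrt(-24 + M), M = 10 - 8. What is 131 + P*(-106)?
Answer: 131 - 106*I*sqrt(22) ≈ 131.0 - 497.18*I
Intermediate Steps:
M = 2
P = I*sqrt(22) (P = sqrt(-24 + 2) = sqrt(-22) = I*sqrt(22) ≈ 4.6904*I)
131 + P*(-106) = 131 + (I*sqrt(22))*(-106) = 131 - 106*I*sqrt(22)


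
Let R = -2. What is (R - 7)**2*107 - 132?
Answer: 8535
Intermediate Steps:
(R - 7)**2*107 - 132 = (-2 - 7)**2*107 - 132 = (-9)**2*107 - 132 = 81*107 - 132 = 8667 - 132 = 8535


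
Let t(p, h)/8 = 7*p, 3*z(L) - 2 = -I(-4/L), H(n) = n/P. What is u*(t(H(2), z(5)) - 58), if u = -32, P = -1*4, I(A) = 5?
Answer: 2752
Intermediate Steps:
P = -4
H(n) = -n/4 (H(n) = n/(-4) = n*(-¼) = -n/4)
z(L) = -1 (z(L) = ⅔ + (-1*5)/3 = ⅔ + (⅓)*(-5) = ⅔ - 5/3 = -1)
t(p, h) = 56*p (t(p, h) = 8*(7*p) = 56*p)
u*(t(H(2), z(5)) - 58) = -32*(56*(-¼*2) - 58) = -32*(56*(-½) - 58) = -32*(-28 - 58) = -32*(-86) = 2752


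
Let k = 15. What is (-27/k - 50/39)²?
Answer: 361201/38025 ≈ 9.4990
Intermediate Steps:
(-27/k - 50/39)² = (-27/15 - 50/39)² = (-27*1/15 - 50*1/39)² = (-9/5 - 50/39)² = (-601/195)² = 361201/38025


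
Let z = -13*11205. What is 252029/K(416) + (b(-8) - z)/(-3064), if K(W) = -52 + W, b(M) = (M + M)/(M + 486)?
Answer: 42971889789/66638936 ≈ 644.85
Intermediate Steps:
b(M) = 2*M/(486 + M) (b(M) = (2*M)/(486 + M) = 2*M/(486 + M))
z = -145665
252029/K(416) + (b(-8) - z)/(-3064) = 252029/(-52 + 416) + (2*(-8)/(486 - 8) - 1*(-145665))/(-3064) = 252029/364 + (2*(-8)/478 + 145665)*(-1/3064) = 252029*(1/364) + (2*(-8)*(1/478) + 145665)*(-1/3064) = 252029/364 + (-8/239 + 145665)*(-1/3064) = 252029/364 + (34813927/239)*(-1/3064) = 252029/364 - 34813927/732296 = 42971889789/66638936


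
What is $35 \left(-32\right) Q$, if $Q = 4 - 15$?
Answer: $12320$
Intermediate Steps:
$Q = -11$ ($Q = 4 - 15 = -11$)
$35 \left(-32\right) Q = 35 \left(-32\right) \left(-11\right) = \left(-1120\right) \left(-11\right) = 12320$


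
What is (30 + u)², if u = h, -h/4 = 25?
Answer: 4900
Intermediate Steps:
h = -100 (h = -4*25 = -100)
u = -100
(30 + u)² = (30 - 100)² = (-70)² = 4900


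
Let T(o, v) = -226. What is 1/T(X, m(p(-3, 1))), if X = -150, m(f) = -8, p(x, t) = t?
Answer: -1/226 ≈ -0.0044248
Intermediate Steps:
1/T(X, m(p(-3, 1))) = 1/(-226) = -1/226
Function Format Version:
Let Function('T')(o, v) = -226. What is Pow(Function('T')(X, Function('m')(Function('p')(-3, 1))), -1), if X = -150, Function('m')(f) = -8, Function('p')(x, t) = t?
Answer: Rational(-1, 226) ≈ -0.0044248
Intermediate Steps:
Pow(Function('T')(X, Function('m')(Function('p')(-3, 1))), -1) = Pow(-226, -1) = Rational(-1, 226)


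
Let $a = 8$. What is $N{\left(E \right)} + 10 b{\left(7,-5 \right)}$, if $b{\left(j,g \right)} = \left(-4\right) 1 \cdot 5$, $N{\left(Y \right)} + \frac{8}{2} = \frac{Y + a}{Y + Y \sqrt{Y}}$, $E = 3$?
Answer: $- \frac{1235}{6} + \frac{11 \sqrt{3}}{6} \approx -202.66$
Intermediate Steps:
$N{\left(Y \right)} = -4 + \frac{8 + Y}{Y + Y^{\frac{3}{2}}}$ ($N{\left(Y \right)} = -4 + \frac{Y + 8}{Y + Y \sqrt{Y}} = -4 + \frac{8 + Y}{Y + Y^{\frac{3}{2}}}$)
$b{\left(j,g \right)} = -20$ ($b{\left(j,g \right)} = \left(-4\right) 5 = -20$)
$N{\left(E \right)} + 10 b{\left(7,-5 \right)} = \frac{8 - 4 \cdot 3^{\frac{3}{2}} - 9}{3 + 3^{\frac{3}{2}}} + 10 \left(-20\right) = \frac{8 - 4 \cdot 3 \sqrt{3} - 9}{3 + 3 \sqrt{3}} - 200 = \frac{8 - 12 \sqrt{3} - 9}{3 + 3 \sqrt{3}} - 200 = \frac{-1 - 12 \sqrt{3}}{3 + 3 \sqrt{3}} - 200 = -200 + \frac{-1 - 12 \sqrt{3}}{3 + 3 \sqrt{3}}$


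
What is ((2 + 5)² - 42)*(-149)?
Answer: -1043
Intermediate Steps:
((2 + 5)² - 42)*(-149) = (7² - 42)*(-149) = (49 - 42)*(-149) = 7*(-149) = -1043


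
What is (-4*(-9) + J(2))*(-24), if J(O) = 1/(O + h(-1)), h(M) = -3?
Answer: -840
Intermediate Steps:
J(O) = 1/(-3 + O) (J(O) = 1/(O - 3) = 1/(-3 + O))
(-4*(-9) + J(2))*(-24) = (-4*(-9) + 1/(-3 + 2))*(-24) = (36 + 1/(-1))*(-24) = (36 - 1)*(-24) = 35*(-24) = -840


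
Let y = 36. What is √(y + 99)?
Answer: 3*√15 ≈ 11.619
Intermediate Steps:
√(y + 99) = √(36 + 99) = √135 = 3*√15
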